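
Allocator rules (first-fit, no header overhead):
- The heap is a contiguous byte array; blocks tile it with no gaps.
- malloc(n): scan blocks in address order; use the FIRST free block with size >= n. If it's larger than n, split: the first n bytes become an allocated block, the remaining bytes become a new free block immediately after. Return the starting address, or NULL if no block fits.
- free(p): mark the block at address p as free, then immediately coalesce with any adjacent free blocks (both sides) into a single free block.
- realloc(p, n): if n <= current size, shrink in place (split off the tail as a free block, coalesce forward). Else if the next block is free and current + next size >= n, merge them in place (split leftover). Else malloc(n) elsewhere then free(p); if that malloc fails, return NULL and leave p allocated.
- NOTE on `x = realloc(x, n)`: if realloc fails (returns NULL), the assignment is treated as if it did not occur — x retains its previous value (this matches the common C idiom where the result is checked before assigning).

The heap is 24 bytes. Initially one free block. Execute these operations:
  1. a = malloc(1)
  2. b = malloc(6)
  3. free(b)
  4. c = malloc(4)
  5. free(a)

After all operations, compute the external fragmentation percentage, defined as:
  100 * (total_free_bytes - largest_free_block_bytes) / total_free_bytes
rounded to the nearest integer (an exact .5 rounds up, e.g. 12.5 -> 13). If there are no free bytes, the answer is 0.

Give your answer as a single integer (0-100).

Answer: 5

Derivation:
Op 1: a = malloc(1) -> a = 0; heap: [0-0 ALLOC][1-23 FREE]
Op 2: b = malloc(6) -> b = 1; heap: [0-0 ALLOC][1-6 ALLOC][7-23 FREE]
Op 3: free(b) -> (freed b); heap: [0-0 ALLOC][1-23 FREE]
Op 4: c = malloc(4) -> c = 1; heap: [0-0 ALLOC][1-4 ALLOC][5-23 FREE]
Op 5: free(a) -> (freed a); heap: [0-0 FREE][1-4 ALLOC][5-23 FREE]
Free blocks: [1 19] total_free=20 largest=19 -> 100*(20-19)/20 = 100/20 = 5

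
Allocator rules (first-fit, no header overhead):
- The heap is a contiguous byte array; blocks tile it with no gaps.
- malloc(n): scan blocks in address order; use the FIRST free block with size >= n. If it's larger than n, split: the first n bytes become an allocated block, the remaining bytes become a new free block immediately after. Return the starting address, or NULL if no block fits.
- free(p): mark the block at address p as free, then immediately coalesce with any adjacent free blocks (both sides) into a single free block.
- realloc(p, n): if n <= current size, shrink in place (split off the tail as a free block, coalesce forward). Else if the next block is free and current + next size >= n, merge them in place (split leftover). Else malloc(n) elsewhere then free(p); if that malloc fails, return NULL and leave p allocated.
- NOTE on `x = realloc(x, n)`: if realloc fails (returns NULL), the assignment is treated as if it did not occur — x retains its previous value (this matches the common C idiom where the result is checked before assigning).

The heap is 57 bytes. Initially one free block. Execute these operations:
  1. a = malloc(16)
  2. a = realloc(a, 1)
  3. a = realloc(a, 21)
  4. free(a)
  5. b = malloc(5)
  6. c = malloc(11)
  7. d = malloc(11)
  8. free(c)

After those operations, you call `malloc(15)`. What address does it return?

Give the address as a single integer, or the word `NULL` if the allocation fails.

Answer: 27

Derivation:
Op 1: a = malloc(16) -> a = 0; heap: [0-15 ALLOC][16-56 FREE]
Op 2: a = realloc(a, 1) -> a = 0; heap: [0-0 ALLOC][1-56 FREE]
Op 3: a = realloc(a, 21) -> a = 0; heap: [0-20 ALLOC][21-56 FREE]
Op 4: free(a) -> (freed a); heap: [0-56 FREE]
Op 5: b = malloc(5) -> b = 0; heap: [0-4 ALLOC][5-56 FREE]
Op 6: c = malloc(11) -> c = 5; heap: [0-4 ALLOC][5-15 ALLOC][16-56 FREE]
Op 7: d = malloc(11) -> d = 16; heap: [0-4 ALLOC][5-15 ALLOC][16-26 ALLOC][27-56 FREE]
Op 8: free(c) -> (freed c); heap: [0-4 ALLOC][5-15 FREE][16-26 ALLOC][27-56 FREE]
malloc(15): first-fit scan over [0-4 ALLOC][5-15 FREE][16-26 ALLOC][27-56 FREE] -> 27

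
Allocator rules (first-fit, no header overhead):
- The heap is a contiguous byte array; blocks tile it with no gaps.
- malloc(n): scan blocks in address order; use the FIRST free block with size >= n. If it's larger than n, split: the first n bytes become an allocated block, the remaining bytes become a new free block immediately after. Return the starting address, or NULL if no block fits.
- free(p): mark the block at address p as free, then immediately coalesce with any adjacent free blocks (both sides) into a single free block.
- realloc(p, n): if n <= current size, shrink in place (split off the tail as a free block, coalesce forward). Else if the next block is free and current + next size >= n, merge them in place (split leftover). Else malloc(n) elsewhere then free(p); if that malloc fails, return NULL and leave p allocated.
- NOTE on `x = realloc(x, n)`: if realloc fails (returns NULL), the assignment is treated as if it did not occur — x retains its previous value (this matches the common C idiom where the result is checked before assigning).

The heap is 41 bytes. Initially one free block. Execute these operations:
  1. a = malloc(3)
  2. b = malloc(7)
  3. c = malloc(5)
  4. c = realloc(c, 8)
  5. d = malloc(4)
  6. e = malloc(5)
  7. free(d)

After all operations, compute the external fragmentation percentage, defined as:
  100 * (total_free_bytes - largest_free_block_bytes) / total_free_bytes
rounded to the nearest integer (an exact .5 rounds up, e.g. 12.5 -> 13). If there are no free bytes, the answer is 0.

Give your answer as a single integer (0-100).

Answer: 22

Derivation:
Op 1: a = malloc(3) -> a = 0; heap: [0-2 ALLOC][3-40 FREE]
Op 2: b = malloc(7) -> b = 3; heap: [0-2 ALLOC][3-9 ALLOC][10-40 FREE]
Op 3: c = malloc(5) -> c = 10; heap: [0-2 ALLOC][3-9 ALLOC][10-14 ALLOC][15-40 FREE]
Op 4: c = realloc(c, 8) -> c = 10; heap: [0-2 ALLOC][3-9 ALLOC][10-17 ALLOC][18-40 FREE]
Op 5: d = malloc(4) -> d = 18; heap: [0-2 ALLOC][3-9 ALLOC][10-17 ALLOC][18-21 ALLOC][22-40 FREE]
Op 6: e = malloc(5) -> e = 22; heap: [0-2 ALLOC][3-9 ALLOC][10-17 ALLOC][18-21 ALLOC][22-26 ALLOC][27-40 FREE]
Op 7: free(d) -> (freed d); heap: [0-2 ALLOC][3-9 ALLOC][10-17 ALLOC][18-21 FREE][22-26 ALLOC][27-40 FREE]
Free blocks: [4 14] total_free=18 largest=14 -> 100*(18-14)/18 = 400/18 ≈ 22.222 -> rounds to 22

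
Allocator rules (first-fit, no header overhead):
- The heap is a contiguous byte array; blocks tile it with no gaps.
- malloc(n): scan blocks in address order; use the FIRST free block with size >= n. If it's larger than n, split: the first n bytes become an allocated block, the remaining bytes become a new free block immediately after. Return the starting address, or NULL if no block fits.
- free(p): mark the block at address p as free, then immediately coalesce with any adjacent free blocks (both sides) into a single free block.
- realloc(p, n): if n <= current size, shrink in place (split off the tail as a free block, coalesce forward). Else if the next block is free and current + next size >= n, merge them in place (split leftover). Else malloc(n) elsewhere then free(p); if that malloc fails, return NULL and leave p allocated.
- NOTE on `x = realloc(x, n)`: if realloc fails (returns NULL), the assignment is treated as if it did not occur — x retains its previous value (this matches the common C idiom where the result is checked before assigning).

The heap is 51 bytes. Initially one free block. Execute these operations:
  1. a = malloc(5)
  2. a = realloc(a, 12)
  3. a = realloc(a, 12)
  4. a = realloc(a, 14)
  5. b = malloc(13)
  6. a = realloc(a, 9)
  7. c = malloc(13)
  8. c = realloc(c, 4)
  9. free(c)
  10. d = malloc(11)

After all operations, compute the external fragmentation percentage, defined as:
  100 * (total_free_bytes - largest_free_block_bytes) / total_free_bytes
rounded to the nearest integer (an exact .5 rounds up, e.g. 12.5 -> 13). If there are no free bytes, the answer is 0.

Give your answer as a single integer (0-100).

Op 1: a = malloc(5) -> a = 0; heap: [0-4 ALLOC][5-50 FREE]
Op 2: a = realloc(a, 12) -> a = 0; heap: [0-11 ALLOC][12-50 FREE]
Op 3: a = realloc(a, 12) -> a = 0; heap: [0-11 ALLOC][12-50 FREE]
Op 4: a = realloc(a, 14) -> a = 0; heap: [0-13 ALLOC][14-50 FREE]
Op 5: b = malloc(13) -> b = 14; heap: [0-13 ALLOC][14-26 ALLOC][27-50 FREE]
Op 6: a = realloc(a, 9) -> a = 0; heap: [0-8 ALLOC][9-13 FREE][14-26 ALLOC][27-50 FREE]
Op 7: c = malloc(13) -> c = 27; heap: [0-8 ALLOC][9-13 FREE][14-26 ALLOC][27-39 ALLOC][40-50 FREE]
Op 8: c = realloc(c, 4) -> c = 27; heap: [0-8 ALLOC][9-13 FREE][14-26 ALLOC][27-30 ALLOC][31-50 FREE]
Op 9: free(c) -> (freed c); heap: [0-8 ALLOC][9-13 FREE][14-26 ALLOC][27-50 FREE]
Op 10: d = malloc(11) -> d = 27; heap: [0-8 ALLOC][9-13 FREE][14-26 ALLOC][27-37 ALLOC][38-50 FREE]
Free blocks: [5 13] total_free=18 largest=13 -> 100*(18-13)/18 = 500/18 ≈ 27.778 -> rounds to 28

Answer: 28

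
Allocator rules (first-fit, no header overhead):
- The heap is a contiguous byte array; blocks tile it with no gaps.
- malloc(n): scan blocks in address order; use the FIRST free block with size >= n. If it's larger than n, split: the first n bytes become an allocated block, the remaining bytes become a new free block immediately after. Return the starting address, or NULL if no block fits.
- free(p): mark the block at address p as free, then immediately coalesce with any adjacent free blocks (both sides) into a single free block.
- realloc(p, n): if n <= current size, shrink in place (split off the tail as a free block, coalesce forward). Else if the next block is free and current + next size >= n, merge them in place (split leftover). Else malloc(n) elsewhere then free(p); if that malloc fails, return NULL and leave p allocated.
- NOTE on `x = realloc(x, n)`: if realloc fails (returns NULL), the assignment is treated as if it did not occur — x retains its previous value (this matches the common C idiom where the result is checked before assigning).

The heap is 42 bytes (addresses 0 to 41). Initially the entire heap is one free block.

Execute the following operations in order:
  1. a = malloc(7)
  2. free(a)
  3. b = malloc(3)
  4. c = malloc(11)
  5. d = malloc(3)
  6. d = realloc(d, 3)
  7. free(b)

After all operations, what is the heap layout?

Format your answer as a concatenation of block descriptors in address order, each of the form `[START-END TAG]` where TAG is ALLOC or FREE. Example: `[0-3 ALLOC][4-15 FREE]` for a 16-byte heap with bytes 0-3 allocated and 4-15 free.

Op 1: a = malloc(7) -> a = 0; heap: [0-6 ALLOC][7-41 FREE]
Op 2: free(a) -> (freed a); heap: [0-41 FREE]
Op 3: b = malloc(3) -> b = 0; heap: [0-2 ALLOC][3-41 FREE]
Op 4: c = malloc(11) -> c = 3; heap: [0-2 ALLOC][3-13 ALLOC][14-41 FREE]
Op 5: d = malloc(3) -> d = 14; heap: [0-2 ALLOC][3-13 ALLOC][14-16 ALLOC][17-41 FREE]
Op 6: d = realloc(d, 3) -> d = 14; heap: [0-2 ALLOC][3-13 ALLOC][14-16 ALLOC][17-41 FREE]
Op 7: free(b) -> (freed b); heap: [0-2 FREE][3-13 ALLOC][14-16 ALLOC][17-41 FREE]

Answer: [0-2 FREE][3-13 ALLOC][14-16 ALLOC][17-41 FREE]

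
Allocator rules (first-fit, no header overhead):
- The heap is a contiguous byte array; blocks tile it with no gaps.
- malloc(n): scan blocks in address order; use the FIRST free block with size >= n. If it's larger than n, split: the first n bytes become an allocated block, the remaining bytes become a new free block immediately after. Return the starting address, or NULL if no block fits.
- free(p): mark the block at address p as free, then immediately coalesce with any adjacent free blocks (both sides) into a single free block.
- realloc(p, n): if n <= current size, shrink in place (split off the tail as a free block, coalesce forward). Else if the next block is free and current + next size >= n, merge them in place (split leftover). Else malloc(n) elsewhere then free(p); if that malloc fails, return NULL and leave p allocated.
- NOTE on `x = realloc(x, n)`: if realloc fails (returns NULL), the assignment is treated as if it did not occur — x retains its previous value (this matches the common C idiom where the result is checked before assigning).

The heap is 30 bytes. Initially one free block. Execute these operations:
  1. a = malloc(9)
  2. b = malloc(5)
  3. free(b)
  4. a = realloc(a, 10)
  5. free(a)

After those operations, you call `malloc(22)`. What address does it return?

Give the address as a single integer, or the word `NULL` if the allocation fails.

Answer: 0

Derivation:
Op 1: a = malloc(9) -> a = 0; heap: [0-8 ALLOC][9-29 FREE]
Op 2: b = malloc(5) -> b = 9; heap: [0-8 ALLOC][9-13 ALLOC][14-29 FREE]
Op 3: free(b) -> (freed b); heap: [0-8 ALLOC][9-29 FREE]
Op 4: a = realloc(a, 10) -> a = 0; heap: [0-9 ALLOC][10-29 FREE]
Op 5: free(a) -> (freed a); heap: [0-29 FREE]
malloc(22): first-fit scan over [0-29 FREE] -> 0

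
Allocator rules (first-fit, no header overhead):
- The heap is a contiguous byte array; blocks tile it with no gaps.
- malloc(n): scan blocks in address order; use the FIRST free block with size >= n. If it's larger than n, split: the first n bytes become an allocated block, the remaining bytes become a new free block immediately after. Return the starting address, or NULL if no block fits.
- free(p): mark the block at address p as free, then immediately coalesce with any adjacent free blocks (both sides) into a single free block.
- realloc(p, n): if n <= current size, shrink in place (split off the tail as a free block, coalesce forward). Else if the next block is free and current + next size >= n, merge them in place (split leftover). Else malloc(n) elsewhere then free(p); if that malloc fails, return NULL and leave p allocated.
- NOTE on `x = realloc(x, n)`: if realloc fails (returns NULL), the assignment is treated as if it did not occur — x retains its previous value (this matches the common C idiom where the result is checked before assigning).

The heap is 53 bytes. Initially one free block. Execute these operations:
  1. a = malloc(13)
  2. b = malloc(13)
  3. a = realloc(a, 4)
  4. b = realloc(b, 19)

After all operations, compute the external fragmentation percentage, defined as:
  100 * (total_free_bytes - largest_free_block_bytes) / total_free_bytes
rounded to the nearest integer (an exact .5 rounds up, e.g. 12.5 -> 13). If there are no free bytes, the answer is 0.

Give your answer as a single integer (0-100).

Answer: 30

Derivation:
Op 1: a = malloc(13) -> a = 0; heap: [0-12 ALLOC][13-52 FREE]
Op 2: b = malloc(13) -> b = 13; heap: [0-12 ALLOC][13-25 ALLOC][26-52 FREE]
Op 3: a = realloc(a, 4) -> a = 0; heap: [0-3 ALLOC][4-12 FREE][13-25 ALLOC][26-52 FREE]
Op 4: b = realloc(b, 19) -> b = 13; heap: [0-3 ALLOC][4-12 FREE][13-31 ALLOC][32-52 FREE]
Free blocks: [9 21] total_free=30 largest=21 -> 100*(30-21)/30 = 900/30 = 30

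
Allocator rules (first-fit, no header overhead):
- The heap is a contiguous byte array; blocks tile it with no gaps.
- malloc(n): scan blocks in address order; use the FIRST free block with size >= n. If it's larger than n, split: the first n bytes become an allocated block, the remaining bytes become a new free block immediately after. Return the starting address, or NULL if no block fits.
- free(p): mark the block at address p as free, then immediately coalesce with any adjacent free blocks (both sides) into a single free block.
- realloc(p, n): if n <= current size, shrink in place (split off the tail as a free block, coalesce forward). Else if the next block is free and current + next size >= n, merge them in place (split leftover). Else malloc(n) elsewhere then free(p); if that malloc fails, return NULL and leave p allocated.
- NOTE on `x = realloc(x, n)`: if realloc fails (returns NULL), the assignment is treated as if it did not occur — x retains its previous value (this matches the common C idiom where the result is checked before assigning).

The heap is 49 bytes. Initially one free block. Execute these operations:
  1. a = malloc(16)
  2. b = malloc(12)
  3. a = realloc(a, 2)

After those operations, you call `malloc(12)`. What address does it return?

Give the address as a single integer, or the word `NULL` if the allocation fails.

Answer: 2

Derivation:
Op 1: a = malloc(16) -> a = 0; heap: [0-15 ALLOC][16-48 FREE]
Op 2: b = malloc(12) -> b = 16; heap: [0-15 ALLOC][16-27 ALLOC][28-48 FREE]
Op 3: a = realloc(a, 2) -> a = 0; heap: [0-1 ALLOC][2-15 FREE][16-27 ALLOC][28-48 FREE]
malloc(12): first-fit scan over [0-1 ALLOC][2-15 FREE][16-27 ALLOC][28-48 FREE] -> 2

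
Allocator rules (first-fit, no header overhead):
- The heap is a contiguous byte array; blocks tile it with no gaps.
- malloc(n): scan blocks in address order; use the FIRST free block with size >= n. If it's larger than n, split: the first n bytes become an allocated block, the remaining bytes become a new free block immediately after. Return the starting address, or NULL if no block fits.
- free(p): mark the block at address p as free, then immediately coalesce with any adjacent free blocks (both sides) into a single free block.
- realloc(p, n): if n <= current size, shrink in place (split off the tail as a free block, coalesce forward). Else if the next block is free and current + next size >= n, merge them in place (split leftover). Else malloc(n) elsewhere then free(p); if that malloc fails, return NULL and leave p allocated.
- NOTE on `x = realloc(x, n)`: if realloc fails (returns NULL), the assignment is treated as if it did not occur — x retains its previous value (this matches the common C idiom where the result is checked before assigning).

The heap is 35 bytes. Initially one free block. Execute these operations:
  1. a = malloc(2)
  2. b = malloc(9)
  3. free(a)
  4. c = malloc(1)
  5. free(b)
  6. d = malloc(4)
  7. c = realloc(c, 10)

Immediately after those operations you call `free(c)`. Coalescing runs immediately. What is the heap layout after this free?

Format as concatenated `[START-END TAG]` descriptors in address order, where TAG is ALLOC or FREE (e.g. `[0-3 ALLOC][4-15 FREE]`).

Answer: [0-0 FREE][1-4 ALLOC][5-34 FREE]

Derivation:
Op 1: a = malloc(2) -> a = 0; heap: [0-1 ALLOC][2-34 FREE]
Op 2: b = malloc(9) -> b = 2; heap: [0-1 ALLOC][2-10 ALLOC][11-34 FREE]
Op 3: free(a) -> (freed a); heap: [0-1 FREE][2-10 ALLOC][11-34 FREE]
Op 4: c = malloc(1) -> c = 0; heap: [0-0 ALLOC][1-1 FREE][2-10 ALLOC][11-34 FREE]
Op 5: free(b) -> (freed b); heap: [0-0 ALLOC][1-34 FREE]
Op 6: d = malloc(4) -> d = 1; heap: [0-0 ALLOC][1-4 ALLOC][5-34 FREE]
Op 7: c = realloc(c, 10) -> c = 5; heap: [0-0 FREE][1-4 ALLOC][5-14 ALLOC][15-34 FREE]
free(c): c = 5 -> block [5-14 ALLOC]; mark free, coalesce with adjacent free neighbors -> [0-0 FREE][1-4 ALLOC][5-34 FREE]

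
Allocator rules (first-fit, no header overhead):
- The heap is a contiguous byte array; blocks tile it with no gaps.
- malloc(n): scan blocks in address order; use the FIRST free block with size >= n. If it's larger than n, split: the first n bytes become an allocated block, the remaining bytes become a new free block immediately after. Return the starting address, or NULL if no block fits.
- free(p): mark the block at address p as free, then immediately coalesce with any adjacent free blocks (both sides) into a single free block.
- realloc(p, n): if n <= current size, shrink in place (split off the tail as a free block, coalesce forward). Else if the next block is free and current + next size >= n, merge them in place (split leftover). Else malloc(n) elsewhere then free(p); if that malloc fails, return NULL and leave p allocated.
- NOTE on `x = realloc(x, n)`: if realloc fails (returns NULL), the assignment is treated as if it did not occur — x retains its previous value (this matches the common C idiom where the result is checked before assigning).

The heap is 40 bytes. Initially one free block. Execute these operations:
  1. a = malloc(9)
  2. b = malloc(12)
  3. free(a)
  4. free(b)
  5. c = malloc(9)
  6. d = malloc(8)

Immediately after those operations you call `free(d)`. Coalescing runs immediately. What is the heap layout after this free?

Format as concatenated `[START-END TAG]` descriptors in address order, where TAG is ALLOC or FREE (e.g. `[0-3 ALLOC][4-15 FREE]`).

Op 1: a = malloc(9) -> a = 0; heap: [0-8 ALLOC][9-39 FREE]
Op 2: b = malloc(12) -> b = 9; heap: [0-8 ALLOC][9-20 ALLOC][21-39 FREE]
Op 3: free(a) -> (freed a); heap: [0-8 FREE][9-20 ALLOC][21-39 FREE]
Op 4: free(b) -> (freed b); heap: [0-39 FREE]
Op 5: c = malloc(9) -> c = 0; heap: [0-8 ALLOC][9-39 FREE]
Op 6: d = malloc(8) -> d = 9; heap: [0-8 ALLOC][9-16 ALLOC][17-39 FREE]
free(d): d = 9 -> block [9-16 ALLOC]; mark free, coalesce with adjacent free neighbors -> [0-8 ALLOC][9-39 FREE]

Answer: [0-8 ALLOC][9-39 FREE]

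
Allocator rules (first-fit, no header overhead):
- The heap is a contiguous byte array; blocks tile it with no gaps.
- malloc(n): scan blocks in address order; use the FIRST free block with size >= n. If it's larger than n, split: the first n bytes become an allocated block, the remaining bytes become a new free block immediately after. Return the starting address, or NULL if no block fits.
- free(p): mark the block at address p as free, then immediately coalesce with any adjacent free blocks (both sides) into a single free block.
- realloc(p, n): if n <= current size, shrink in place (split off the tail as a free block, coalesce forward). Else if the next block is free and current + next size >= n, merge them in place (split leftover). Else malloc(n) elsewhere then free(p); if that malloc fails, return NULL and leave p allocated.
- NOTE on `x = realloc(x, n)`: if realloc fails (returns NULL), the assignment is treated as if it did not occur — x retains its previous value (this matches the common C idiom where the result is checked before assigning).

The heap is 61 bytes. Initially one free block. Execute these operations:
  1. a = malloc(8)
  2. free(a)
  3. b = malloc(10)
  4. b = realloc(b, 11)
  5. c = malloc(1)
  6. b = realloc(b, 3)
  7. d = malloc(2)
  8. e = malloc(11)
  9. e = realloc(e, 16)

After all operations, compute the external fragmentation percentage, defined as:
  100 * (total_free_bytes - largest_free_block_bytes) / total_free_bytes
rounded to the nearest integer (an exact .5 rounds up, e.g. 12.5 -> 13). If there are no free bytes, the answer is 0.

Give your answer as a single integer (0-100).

Answer: 15

Derivation:
Op 1: a = malloc(8) -> a = 0; heap: [0-7 ALLOC][8-60 FREE]
Op 2: free(a) -> (freed a); heap: [0-60 FREE]
Op 3: b = malloc(10) -> b = 0; heap: [0-9 ALLOC][10-60 FREE]
Op 4: b = realloc(b, 11) -> b = 0; heap: [0-10 ALLOC][11-60 FREE]
Op 5: c = malloc(1) -> c = 11; heap: [0-10 ALLOC][11-11 ALLOC][12-60 FREE]
Op 6: b = realloc(b, 3) -> b = 0; heap: [0-2 ALLOC][3-10 FREE][11-11 ALLOC][12-60 FREE]
Op 7: d = malloc(2) -> d = 3; heap: [0-2 ALLOC][3-4 ALLOC][5-10 FREE][11-11 ALLOC][12-60 FREE]
Op 8: e = malloc(11) -> e = 12; heap: [0-2 ALLOC][3-4 ALLOC][5-10 FREE][11-11 ALLOC][12-22 ALLOC][23-60 FREE]
Op 9: e = realloc(e, 16) -> e = 12; heap: [0-2 ALLOC][3-4 ALLOC][5-10 FREE][11-11 ALLOC][12-27 ALLOC][28-60 FREE]
Free blocks: [6 33] total_free=39 largest=33 -> 100*(39-33)/39 = 600/39 ≈ 15.385 -> rounds to 15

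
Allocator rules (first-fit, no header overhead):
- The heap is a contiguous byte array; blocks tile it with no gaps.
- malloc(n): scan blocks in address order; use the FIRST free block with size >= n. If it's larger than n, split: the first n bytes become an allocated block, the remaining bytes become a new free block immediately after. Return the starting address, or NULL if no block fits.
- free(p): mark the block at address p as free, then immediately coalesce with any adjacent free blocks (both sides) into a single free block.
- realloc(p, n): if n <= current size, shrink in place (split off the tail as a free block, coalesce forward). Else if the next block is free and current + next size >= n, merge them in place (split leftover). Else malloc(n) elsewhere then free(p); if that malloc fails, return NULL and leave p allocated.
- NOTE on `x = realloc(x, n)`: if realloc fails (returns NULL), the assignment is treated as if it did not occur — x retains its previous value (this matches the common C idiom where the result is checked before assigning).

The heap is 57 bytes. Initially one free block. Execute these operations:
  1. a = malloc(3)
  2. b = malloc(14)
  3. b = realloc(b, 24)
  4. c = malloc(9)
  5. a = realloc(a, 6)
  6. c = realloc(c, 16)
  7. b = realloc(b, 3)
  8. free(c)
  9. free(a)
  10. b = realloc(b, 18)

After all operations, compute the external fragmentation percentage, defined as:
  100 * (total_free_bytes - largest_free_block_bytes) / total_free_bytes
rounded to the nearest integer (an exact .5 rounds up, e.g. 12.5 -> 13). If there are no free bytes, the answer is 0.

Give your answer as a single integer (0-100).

Answer: 8

Derivation:
Op 1: a = malloc(3) -> a = 0; heap: [0-2 ALLOC][3-56 FREE]
Op 2: b = malloc(14) -> b = 3; heap: [0-2 ALLOC][3-16 ALLOC][17-56 FREE]
Op 3: b = realloc(b, 24) -> b = 3; heap: [0-2 ALLOC][3-26 ALLOC][27-56 FREE]
Op 4: c = malloc(9) -> c = 27; heap: [0-2 ALLOC][3-26 ALLOC][27-35 ALLOC][36-56 FREE]
Op 5: a = realloc(a, 6) -> a = 36; heap: [0-2 FREE][3-26 ALLOC][27-35 ALLOC][36-41 ALLOC][42-56 FREE]
Op 6: c = realloc(c, 16) -> NULL (c unchanged); heap: [0-2 FREE][3-26 ALLOC][27-35 ALLOC][36-41 ALLOC][42-56 FREE]
Op 7: b = realloc(b, 3) -> b = 3; heap: [0-2 FREE][3-5 ALLOC][6-26 FREE][27-35 ALLOC][36-41 ALLOC][42-56 FREE]
Op 8: free(c) -> (freed c); heap: [0-2 FREE][3-5 ALLOC][6-35 FREE][36-41 ALLOC][42-56 FREE]
Op 9: free(a) -> (freed a); heap: [0-2 FREE][3-5 ALLOC][6-56 FREE]
Op 10: b = realloc(b, 18) -> b = 3; heap: [0-2 FREE][3-20 ALLOC][21-56 FREE]
Free blocks: [3 36] total_free=39 largest=36 -> 100*(39-36)/39 = 300/39 ≈ 7.692 -> rounds to 8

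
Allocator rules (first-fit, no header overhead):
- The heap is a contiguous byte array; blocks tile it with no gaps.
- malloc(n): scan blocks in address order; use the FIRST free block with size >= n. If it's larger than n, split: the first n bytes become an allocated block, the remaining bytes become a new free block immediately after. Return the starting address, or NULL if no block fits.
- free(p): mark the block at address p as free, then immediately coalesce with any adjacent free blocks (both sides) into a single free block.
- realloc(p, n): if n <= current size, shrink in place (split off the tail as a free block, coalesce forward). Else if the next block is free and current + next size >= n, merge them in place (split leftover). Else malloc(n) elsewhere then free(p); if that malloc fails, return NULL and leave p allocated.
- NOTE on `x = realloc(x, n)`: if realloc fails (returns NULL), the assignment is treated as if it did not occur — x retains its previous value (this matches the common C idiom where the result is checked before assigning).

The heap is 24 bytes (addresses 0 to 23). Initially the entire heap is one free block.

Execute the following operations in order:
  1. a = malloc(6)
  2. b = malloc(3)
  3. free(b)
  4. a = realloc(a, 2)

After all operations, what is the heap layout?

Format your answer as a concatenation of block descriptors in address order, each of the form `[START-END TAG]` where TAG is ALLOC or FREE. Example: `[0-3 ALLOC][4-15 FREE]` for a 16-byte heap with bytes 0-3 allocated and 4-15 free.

Op 1: a = malloc(6) -> a = 0; heap: [0-5 ALLOC][6-23 FREE]
Op 2: b = malloc(3) -> b = 6; heap: [0-5 ALLOC][6-8 ALLOC][9-23 FREE]
Op 3: free(b) -> (freed b); heap: [0-5 ALLOC][6-23 FREE]
Op 4: a = realloc(a, 2) -> a = 0; heap: [0-1 ALLOC][2-23 FREE]

Answer: [0-1 ALLOC][2-23 FREE]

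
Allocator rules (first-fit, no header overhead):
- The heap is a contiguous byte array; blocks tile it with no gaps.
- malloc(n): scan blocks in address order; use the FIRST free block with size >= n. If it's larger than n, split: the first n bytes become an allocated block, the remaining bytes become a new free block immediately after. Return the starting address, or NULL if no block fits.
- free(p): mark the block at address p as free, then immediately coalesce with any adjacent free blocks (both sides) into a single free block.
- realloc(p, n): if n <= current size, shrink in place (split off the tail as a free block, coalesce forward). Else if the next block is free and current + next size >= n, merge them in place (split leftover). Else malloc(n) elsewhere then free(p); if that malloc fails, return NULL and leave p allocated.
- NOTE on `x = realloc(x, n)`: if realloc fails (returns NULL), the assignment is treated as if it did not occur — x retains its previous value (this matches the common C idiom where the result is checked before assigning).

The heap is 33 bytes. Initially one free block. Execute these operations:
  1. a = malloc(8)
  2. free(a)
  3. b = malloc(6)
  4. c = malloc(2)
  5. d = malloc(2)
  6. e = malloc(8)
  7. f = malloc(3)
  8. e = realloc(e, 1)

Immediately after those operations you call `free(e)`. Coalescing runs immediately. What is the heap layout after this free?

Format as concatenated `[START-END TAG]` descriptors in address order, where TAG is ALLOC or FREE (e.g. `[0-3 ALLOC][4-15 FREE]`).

Answer: [0-5 ALLOC][6-7 ALLOC][8-9 ALLOC][10-17 FREE][18-20 ALLOC][21-32 FREE]

Derivation:
Op 1: a = malloc(8) -> a = 0; heap: [0-7 ALLOC][8-32 FREE]
Op 2: free(a) -> (freed a); heap: [0-32 FREE]
Op 3: b = malloc(6) -> b = 0; heap: [0-5 ALLOC][6-32 FREE]
Op 4: c = malloc(2) -> c = 6; heap: [0-5 ALLOC][6-7 ALLOC][8-32 FREE]
Op 5: d = malloc(2) -> d = 8; heap: [0-5 ALLOC][6-7 ALLOC][8-9 ALLOC][10-32 FREE]
Op 6: e = malloc(8) -> e = 10; heap: [0-5 ALLOC][6-7 ALLOC][8-9 ALLOC][10-17 ALLOC][18-32 FREE]
Op 7: f = malloc(3) -> f = 18; heap: [0-5 ALLOC][6-7 ALLOC][8-9 ALLOC][10-17 ALLOC][18-20 ALLOC][21-32 FREE]
Op 8: e = realloc(e, 1) -> e = 10; heap: [0-5 ALLOC][6-7 ALLOC][8-9 ALLOC][10-10 ALLOC][11-17 FREE][18-20 ALLOC][21-32 FREE]
free(e): e = 10 -> block [10-10 ALLOC]; mark free, coalesce with adjacent free neighbors -> [0-5 ALLOC][6-7 ALLOC][8-9 ALLOC][10-17 FREE][18-20 ALLOC][21-32 FREE]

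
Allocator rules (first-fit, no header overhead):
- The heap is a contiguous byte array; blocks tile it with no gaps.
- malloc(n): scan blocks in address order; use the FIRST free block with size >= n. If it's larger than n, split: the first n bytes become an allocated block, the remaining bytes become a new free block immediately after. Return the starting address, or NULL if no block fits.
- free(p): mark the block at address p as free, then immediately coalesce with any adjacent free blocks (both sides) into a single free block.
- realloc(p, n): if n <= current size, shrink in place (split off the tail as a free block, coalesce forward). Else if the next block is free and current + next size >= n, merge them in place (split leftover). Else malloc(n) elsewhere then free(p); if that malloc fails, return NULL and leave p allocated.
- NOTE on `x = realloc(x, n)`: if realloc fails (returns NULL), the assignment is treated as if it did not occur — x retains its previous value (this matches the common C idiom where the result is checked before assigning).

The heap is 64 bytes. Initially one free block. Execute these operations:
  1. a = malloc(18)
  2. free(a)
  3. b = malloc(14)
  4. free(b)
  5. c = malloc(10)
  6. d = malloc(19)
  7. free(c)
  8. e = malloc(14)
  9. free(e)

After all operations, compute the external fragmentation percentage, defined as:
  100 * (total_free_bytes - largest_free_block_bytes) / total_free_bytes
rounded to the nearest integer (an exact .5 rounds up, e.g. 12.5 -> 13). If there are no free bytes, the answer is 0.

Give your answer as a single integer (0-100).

Op 1: a = malloc(18) -> a = 0; heap: [0-17 ALLOC][18-63 FREE]
Op 2: free(a) -> (freed a); heap: [0-63 FREE]
Op 3: b = malloc(14) -> b = 0; heap: [0-13 ALLOC][14-63 FREE]
Op 4: free(b) -> (freed b); heap: [0-63 FREE]
Op 5: c = malloc(10) -> c = 0; heap: [0-9 ALLOC][10-63 FREE]
Op 6: d = malloc(19) -> d = 10; heap: [0-9 ALLOC][10-28 ALLOC][29-63 FREE]
Op 7: free(c) -> (freed c); heap: [0-9 FREE][10-28 ALLOC][29-63 FREE]
Op 8: e = malloc(14) -> e = 29; heap: [0-9 FREE][10-28 ALLOC][29-42 ALLOC][43-63 FREE]
Op 9: free(e) -> (freed e); heap: [0-9 FREE][10-28 ALLOC][29-63 FREE]
Free blocks: [10 35] total_free=45 largest=35 -> 100*(45-35)/45 = 1000/45 ≈ 22.222 -> rounds to 22

Answer: 22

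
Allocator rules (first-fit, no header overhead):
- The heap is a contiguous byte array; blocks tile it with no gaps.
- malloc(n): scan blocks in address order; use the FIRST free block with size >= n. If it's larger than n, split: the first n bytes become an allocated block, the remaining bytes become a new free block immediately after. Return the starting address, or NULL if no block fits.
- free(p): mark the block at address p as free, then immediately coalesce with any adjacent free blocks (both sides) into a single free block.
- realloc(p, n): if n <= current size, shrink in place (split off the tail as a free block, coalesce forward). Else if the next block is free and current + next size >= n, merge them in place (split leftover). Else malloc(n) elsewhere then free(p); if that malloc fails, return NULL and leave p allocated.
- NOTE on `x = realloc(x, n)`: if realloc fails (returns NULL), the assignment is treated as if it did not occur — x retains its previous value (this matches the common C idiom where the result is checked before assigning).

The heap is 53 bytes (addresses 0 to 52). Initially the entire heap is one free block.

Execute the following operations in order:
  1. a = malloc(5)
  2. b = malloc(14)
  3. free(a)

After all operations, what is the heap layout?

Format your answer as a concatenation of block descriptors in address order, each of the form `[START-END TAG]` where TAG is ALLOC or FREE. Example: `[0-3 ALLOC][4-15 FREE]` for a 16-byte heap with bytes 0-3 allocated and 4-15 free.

Op 1: a = malloc(5) -> a = 0; heap: [0-4 ALLOC][5-52 FREE]
Op 2: b = malloc(14) -> b = 5; heap: [0-4 ALLOC][5-18 ALLOC][19-52 FREE]
Op 3: free(a) -> (freed a); heap: [0-4 FREE][5-18 ALLOC][19-52 FREE]

Answer: [0-4 FREE][5-18 ALLOC][19-52 FREE]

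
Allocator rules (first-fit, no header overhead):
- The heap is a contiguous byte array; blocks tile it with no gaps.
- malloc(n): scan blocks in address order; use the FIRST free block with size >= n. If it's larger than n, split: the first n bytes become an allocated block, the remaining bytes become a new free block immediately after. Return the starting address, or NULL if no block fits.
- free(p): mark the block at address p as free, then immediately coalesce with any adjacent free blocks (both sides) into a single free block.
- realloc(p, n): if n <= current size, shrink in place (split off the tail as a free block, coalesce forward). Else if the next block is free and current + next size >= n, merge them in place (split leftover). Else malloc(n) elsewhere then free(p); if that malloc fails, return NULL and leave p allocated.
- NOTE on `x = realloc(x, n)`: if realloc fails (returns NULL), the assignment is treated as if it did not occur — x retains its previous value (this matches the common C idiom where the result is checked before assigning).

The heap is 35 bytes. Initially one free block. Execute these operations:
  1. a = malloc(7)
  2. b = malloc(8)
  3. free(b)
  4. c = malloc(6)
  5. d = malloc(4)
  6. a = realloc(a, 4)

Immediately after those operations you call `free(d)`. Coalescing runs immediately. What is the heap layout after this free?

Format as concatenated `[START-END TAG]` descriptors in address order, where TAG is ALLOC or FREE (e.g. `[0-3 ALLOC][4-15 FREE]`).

Op 1: a = malloc(7) -> a = 0; heap: [0-6 ALLOC][7-34 FREE]
Op 2: b = malloc(8) -> b = 7; heap: [0-6 ALLOC][7-14 ALLOC][15-34 FREE]
Op 3: free(b) -> (freed b); heap: [0-6 ALLOC][7-34 FREE]
Op 4: c = malloc(6) -> c = 7; heap: [0-6 ALLOC][7-12 ALLOC][13-34 FREE]
Op 5: d = malloc(4) -> d = 13; heap: [0-6 ALLOC][7-12 ALLOC][13-16 ALLOC][17-34 FREE]
Op 6: a = realloc(a, 4) -> a = 0; heap: [0-3 ALLOC][4-6 FREE][7-12 ALLOC][13-16 ALLOC][17-34 FREE]
free(d): d = 13 -> block [13-16 ALLOC]; mark free, coalesce with adjacent free neighbors -> [0-3 ALLOC][4-6 FREE][7-12 ALLOC][13-34 FREE]

Answer: [0-3 ALLOC][4-6 FREE][7-12 ALLOC][13-34 FREE]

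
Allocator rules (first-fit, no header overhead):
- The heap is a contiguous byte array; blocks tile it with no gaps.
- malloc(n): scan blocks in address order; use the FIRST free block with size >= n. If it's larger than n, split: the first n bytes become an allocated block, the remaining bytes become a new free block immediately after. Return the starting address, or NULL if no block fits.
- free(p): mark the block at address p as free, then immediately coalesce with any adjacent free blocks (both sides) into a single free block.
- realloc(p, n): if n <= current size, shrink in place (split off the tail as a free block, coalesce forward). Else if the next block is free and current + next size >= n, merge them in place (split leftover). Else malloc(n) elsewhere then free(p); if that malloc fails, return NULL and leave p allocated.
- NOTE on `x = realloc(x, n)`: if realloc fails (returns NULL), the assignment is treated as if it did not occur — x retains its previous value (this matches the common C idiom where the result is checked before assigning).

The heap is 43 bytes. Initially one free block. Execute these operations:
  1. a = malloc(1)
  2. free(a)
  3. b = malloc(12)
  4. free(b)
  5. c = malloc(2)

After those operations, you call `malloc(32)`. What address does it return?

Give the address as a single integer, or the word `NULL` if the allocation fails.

Op 1: a = malloc(1) -> a = 0; heap: [0-0 ALLOC][1-42 FREE]
Op 2: free(a) -> (freed a); heap: [0-42 FREE]
Op 3: b = malloc(12) -> b = 0; heap: [0-11 ALLOC][12-42 FREE]
Op 4: free(b) -> (freed b); heap: [0-42 FREE]
Op 5: c = malloc(2) -> c = 0; heap: [0-1 ALLOC][2-42 FREE]
malloc(32): first-fit scan over [0-1 ALLOC][2-42 FREE] -> 2

Answer: 2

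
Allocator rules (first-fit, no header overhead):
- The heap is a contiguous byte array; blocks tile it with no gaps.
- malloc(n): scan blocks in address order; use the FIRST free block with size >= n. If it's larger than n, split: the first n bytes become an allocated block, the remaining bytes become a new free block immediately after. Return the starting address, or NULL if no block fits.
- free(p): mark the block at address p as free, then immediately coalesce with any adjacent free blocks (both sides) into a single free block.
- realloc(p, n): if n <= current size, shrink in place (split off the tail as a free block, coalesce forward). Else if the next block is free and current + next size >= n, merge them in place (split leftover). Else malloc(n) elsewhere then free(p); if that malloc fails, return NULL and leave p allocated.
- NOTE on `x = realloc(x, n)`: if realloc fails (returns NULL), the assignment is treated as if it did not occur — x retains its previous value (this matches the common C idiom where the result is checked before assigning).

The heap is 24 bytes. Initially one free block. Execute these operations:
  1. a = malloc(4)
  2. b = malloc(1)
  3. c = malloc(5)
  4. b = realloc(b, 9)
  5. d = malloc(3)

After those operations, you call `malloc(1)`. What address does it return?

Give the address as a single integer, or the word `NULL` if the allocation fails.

Answer: 4

Derivation:
Op 1: a = malloc(4) -> a = 0; heap: [0-3 ALLOC][4-23 FREE]
Op 2: b = malloc(1) -> b = 4; heap: [0-3 ALLOC][4-4 ALLOC][5-23 FREE]
Op 3: c = malloc(5) -> c = 5; heap: [0-3 ALLOC][4-4 ALLOC][5-9 ALLOC][10-23 FREE]
Op 4: b = realloc(b, 9) -> b = 10; heap: [0-3 ALLOC][4-4 FREE][5-9 ALLOC][10-18 ALLOC][19-23 FREE]
Op 5: d = malloc(3) -> d = 19; heap: [0-3 ALLOC][4-4 FREE][5-9 ALLOC][10-18 ALLOC][19-21 ALLOC][22-23 FREE]
malloc(1): first-fit scan over [0-3 ALLOC][4-4 FREE][5-9 ALLOC][10-18 ALLOC][19-21 ALLOC][22-23 FREE] -> 4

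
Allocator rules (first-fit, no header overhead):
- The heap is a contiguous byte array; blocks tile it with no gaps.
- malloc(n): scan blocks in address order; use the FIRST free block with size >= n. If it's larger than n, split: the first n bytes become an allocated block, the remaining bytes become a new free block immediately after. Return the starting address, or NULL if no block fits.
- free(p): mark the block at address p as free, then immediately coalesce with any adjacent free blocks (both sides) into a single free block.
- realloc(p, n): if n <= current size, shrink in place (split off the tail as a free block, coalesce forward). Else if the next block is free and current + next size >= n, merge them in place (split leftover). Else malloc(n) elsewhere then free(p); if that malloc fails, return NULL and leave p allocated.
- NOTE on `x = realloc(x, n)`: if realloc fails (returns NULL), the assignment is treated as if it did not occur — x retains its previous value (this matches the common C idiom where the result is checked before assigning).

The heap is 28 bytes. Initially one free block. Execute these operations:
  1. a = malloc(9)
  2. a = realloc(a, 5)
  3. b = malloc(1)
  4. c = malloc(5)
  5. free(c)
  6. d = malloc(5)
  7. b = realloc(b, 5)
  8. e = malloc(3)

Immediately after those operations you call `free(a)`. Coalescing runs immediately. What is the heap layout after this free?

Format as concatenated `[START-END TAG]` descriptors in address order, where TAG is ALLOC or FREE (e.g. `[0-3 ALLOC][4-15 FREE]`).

Answer: [0-5 FREE][6-10 ALLOC][11-15 ALLOC][16-18 ALLOC][19-27 FREE]

Derivation:
Op 1: a = malloc(9) -> a = 0; heap: [0-8 ALLOC][9-27 FREE]
Op 2: a = realloc(a, 5) -> a = 0; heap: [0-4 ALLOC][5-27 FREE]
Op 3: b = malloc(1) -> b = 5; heap: [0-4 ALLOC][5-5 ALLOC][6-27 FREE]
Op 4: c = malloc(5) -> c = 6; heap: [0-4 ALLOC][5-5 ALLOC][6-10 ALLOC][11-27 FREE]
Op 5: free(c) -> (freed c); heap: [0-4 ALLOC][5-5 ALLOC][6-27 FREE]
Op 6: d = malloc(5) -> d = 6; heap: [0-4 ALLOC][5-5 ALLOC][6-10 ALLOC][11-27 FREE]
Op 7: b = realloc(b, 5) -> b = 11; heap: [0-4 ALLOC][5-5 FREE][6-10 ALLOC][11-15 ALLOC][16-27 FREE]
Op 8: e = malloc(3) -> e = 16; heap: [0-4 ALLOC][5-5 FREE][6-10 ALLOC][11-15 ALLOC][16-18 ALLOC][19-27 FREE]
free(a): a = 0 -> block [0-4 ALLOC]; mark free, coalesce with adjacent free neighbors -> [0-5 FREE][6-10 ALLOC][11-15 ALLOC][16-18 ALLOC][19-27 FREE]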